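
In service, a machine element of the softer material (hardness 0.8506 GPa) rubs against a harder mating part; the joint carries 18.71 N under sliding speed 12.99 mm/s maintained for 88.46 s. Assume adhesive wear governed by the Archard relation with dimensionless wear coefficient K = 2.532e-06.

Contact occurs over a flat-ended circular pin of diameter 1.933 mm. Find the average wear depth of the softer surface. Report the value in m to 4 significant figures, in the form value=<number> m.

value=2.181e-08 m

The intermediates appear rounded — each operation maintains exact precision — one final rounding, at 4 significant figures.
Sliding speed v = 12.99 mm/s = 0.01299 m/s. Distance covered L = v·t = 0.01299 m/s × 88.46 s = 1.149 m.
Hardness H = 0.8506 GPa = 8.506e+08 Pa.
Pin diameter d = 1.933 mm = 0.001933 m. Contact area A = π·d²/4 = π·(0.001933 m)²/4 = 2.935e-06 m².
Collected in SI base units: W = 18.71 N, H = 8.506e+08 Pa, K = 2.532e-06.
Apply Archard: V = K·W·L/H = 2.532e-06 · 18.71 · 1.149 / 8.506e+08 = 6.400e-14 m³.
Depth h = V/A = 6.400e-14 / 2.935e-06 = 2.181e-08 m.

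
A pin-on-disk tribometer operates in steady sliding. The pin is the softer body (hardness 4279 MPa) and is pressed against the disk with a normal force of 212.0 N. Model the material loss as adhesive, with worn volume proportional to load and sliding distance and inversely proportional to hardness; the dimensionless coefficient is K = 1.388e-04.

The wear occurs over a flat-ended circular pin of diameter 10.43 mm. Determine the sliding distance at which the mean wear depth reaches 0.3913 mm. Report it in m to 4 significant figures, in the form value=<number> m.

value=4862 m

Every step holds full precision — the intermediates are shown rounded, and one last rounding to 4 significant digits.
Convert: Hardness H = 4279 MPa = 4.279e+09 Pa.
Convert: Pin diameter d = 10.43 mm = 0.01043 m. Contact area A = π·d²/4 = π·(0.01043 m)²/4 = 8.544e-05 m².
Convert: Depth limit h_lim = 0.3913 mm = 3.913e-04 m.
In SI base units, W = 212.0 N, H = 4.279e+09 Pa, K = 1.388e-04.
Allowed volume V_lim = h_lim·A = 3.913e-04 · 8.544e-05 = 3.343e-08 m³.
Life L = V_lim·H/(K·W) = 3.343e-08 · 4.279e+09 / (1.388e-04 · 212.0) = 4862 m.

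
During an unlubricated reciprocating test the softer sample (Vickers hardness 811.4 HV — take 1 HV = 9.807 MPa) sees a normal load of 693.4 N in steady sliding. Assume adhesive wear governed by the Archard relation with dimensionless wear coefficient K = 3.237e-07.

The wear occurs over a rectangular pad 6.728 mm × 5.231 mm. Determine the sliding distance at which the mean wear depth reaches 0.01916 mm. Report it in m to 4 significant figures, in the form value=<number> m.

The algebra carries exact precision, and quoted intermediates are rounded. Rounded once at the end: four significant digits.
Hardness H = 811.4 HV × 9.807 MPa/HV = 7957 MPa = 7.957e+09 Pa.
Pad sides 6.728 mm × 5.231 mm = 0.006728 m × 0.005231 m. Contact area A = 0.006728 m × 0.005231 m = 3.519e-05 m².
Depth limit h_lim = 0.01916 mm = 1.916e-05 m.
Collected in SI base units: W = 693.4 N, H = 7.957e+09 Pa, K = 3.237e-07.
Limit volume V_lim = h_lim·A = 1.916e-05 · 3.519e-05 = 6.743e-10 m³.
Thus life L = V_lim·H/(K·W) = 6.743e-10 · 7.957e+09 / (3.237e-07 · 693.4) = 2.391e+04 m.

value=2.391e+04 m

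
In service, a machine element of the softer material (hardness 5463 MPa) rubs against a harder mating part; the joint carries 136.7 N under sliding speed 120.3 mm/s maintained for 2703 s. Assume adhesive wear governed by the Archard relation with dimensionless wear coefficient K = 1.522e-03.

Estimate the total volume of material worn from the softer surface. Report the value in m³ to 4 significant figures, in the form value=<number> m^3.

Intermediates are shown rounded, and each operation holds exact precision. Rounded once at the end, at 4 significant digits.
Sliding speed v = 120.3 mm/s = 0.1203 m/s. Path length L = v·t = 0.1203 m/s × 2703 s = 325.2 m.
Hardness H = 5463 MPa = 5.463e+09 Pa.
Restated in SI base units: W = 136.7 N, H = 5.463e+09 Pa, K = 1.522e-03.
Worn volume V = K·W·L/H = 1.522e-03 · 136.7 · 325.2 / 5.463e+09 = 1.238e-08 m³.

value=1.238e-08 m^3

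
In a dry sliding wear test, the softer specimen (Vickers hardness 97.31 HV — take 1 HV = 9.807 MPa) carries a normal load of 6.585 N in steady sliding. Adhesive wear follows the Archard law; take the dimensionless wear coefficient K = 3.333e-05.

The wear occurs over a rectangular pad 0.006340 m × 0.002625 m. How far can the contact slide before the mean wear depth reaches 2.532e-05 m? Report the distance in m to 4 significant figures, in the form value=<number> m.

value=1832 m

Quoted intermediates are rounded; the computation runs at full float precision, and rounded just once, at four significant figures.
Convert: Hardness H = 97.31 HV × 9.807 MPa/HV = 954.3 MPa = 9.543e+08 Pa.
Convert: Contact area A = 0.006340 m × 0.002625 m = 1.664e-05 m².
Collected in SI base units: W = 6.585 N, H = 9.543e+08 Pa, K = 3.333e-05.
Permissible volume V_lim = h_lim·A = 2.532e-05 · 1.664e-05 = 4.214e-10 m³.
Thus life L = V_lim·H/(K·W) = 4.214e-10 · 9.543e+08 / (3.333e-05 · 6.585) = 1832 m.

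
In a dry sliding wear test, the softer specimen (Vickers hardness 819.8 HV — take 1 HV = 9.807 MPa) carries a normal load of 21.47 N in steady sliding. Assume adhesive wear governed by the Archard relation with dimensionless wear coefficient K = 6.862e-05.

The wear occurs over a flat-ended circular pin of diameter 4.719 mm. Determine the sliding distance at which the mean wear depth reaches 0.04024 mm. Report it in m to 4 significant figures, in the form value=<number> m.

All arithmetic maintains full float precision; intermediate values are printed rounded — one final rounding, at 4 significant figures.
Convert: Hardness H = 819.8 HV × 9.807 MPa/HV = 8040 MPa = 8.040e+09 Pa.
Convert: Pin diameter d = 4.719 mm = 0.004719 m. Contact area A = π·d²/4 = π·(0.004719 m)²/4 = 1.749e-05 m².
Convert: Depth limit h_lim = 0.04024 mm = 4.024e-05 m.
In SI base units: W = 21.47 N, H = 8.040e+09 Pa, K = 6.862e-05.
At the depth limit, V_lim = h_lim·A = 4.024e-05 · 1.749e-05 = 7.038e-10 m³.
Inverting, life L = V_lim·H/(K·W) = 7.038e-10 · 8.040e+09 / (6.862e-05 · 21.47) = 3841 m.

value=3841 m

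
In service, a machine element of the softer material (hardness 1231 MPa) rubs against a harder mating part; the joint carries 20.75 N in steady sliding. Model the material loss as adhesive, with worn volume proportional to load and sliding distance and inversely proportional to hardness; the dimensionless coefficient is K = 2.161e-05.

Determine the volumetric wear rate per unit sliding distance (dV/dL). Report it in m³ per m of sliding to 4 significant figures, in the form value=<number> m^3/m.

value=3.643e-13 m^3/m

Each operation holds exact precision, and intermediate values appear rounded — one final rounding: four significant figures.
Hardness H = 1231 MPa = 1.231e+09 Pa.
In SI base units: W = 20.75 N, H = 1.231e+09 Pa, K = 2.161e-05.
Sliding wear rate dV/dL = K·W/H — distance-free: 2.161e-05 · 20.75 / 1.231e+09 = 3.643e-13 m³/m.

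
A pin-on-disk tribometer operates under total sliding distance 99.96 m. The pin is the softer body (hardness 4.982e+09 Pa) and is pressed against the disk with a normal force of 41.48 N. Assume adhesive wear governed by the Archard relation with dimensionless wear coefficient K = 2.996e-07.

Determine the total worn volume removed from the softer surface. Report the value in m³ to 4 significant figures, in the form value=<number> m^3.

value=2.493e-13 m^3

All working math carries full float precision; intermediates appear rounded; one last rounding: 4 significant digits.
SI base units throughout: W = 41.48 N, H = 4.982e+09 Pa, K = 2.996e-07.
Volume removed: V = K·W·L/H = 2.996e-07 · 41.48 · 99.96 / 4.982e+09 = 2.493e-13 m³.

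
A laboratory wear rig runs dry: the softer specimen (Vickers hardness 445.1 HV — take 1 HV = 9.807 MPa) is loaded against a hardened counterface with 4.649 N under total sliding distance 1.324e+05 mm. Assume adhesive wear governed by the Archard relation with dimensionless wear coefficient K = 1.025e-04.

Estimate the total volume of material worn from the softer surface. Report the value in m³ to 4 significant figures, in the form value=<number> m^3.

value=1.445e-11 m^3

The intermediates are shown rounded; every step maintains full float precision — one last rounding: 4 significant digits.
Convert: Distance L = 1.324e+05 mm = 132.4 m.
Convert: Hardness H = 445.1 HV × 9.807 MPa/HV = 4365 MPa = 4.365e+09 Pa.
Restated in SI base units: W = 4.649 N, H = 4.365e+09 Pa, K = 1.025e-04.
The Archard volume V = K·W·L/H = 1.025e-04 · 4.649 · 132.4 / 4.365e+09 = 1.445e-11 m³.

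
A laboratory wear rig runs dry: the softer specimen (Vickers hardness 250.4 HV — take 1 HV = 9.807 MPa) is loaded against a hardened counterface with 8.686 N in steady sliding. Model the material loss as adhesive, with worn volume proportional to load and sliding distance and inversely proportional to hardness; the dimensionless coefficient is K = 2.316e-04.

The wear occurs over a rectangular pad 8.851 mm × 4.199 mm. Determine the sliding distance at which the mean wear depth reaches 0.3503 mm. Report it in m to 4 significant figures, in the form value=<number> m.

All arithmetic runs at full float precision; intermediate values appear rounded. Rounded once at the end to four significant digits.
Hardness H = 250.4 HV × 9.807 MPa/HV = 2456 MPa = 2.456e+09 Pa.
Pad sides 8.851 mm × 4.199 mm = 0.008851 m × 0.004199 m. Contact area A = 0.008851 m × 0.004199 m = 3.717e-05 m².
Depth limit h_lim = 0.3503 mm = 3.503e-04 m.
In SI base units: W = 8.686 N, H = 2.456e+09 Pa, K = 2.316e-04.
Limit volume V_lim = h_lim·A = 3.503e-04 · 3.717e-05 = 1.302e-08 m³.
Life L = V_lim·H/(K·W) = 1.302e-08 · 2.456e+09 / (2.316e-04 · 8.686) = 1.589e+04 m.

value=1.589e+04 m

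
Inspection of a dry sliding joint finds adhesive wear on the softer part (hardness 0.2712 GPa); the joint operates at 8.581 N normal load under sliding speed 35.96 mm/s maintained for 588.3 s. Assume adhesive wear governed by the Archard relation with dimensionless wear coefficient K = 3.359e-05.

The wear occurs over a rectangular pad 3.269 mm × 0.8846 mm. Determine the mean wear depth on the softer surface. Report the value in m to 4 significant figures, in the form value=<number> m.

The computation keeps full precision — intermediate values appear rounded — rounded once at the end, at 4 significant digits.
Convert: Sliding speed v = 35.96 mm/s = 0.03596 m/s. Distance L = v·t = 0.03596 m/s × 588.3 s = 21.16 m.
Convert: Hardness H = 0.2712 GPa = 2.712e+08 Pa.
Convert: Pad sides 3.269 mm × 0.8846 mm = 3.269e-03 m × 8.846e-04 m. Contact area A = 3.269e-03 m × 8.846e-04 m = 2.892e-06 m².
Restated in SI base units: W = 8.581 N, H = 2.712e+08 Pa, K = 3.359e-05.
Worn volume V = K·W·L/H = 3.359e-05 · 8.581 · 21.16 / 2.712e+08 = 2.248e-11 m³.
Average depth h = V/A = 2.248e-11 / 2.892e-06 = 7.775e-06 m.

value=7.775e-06 m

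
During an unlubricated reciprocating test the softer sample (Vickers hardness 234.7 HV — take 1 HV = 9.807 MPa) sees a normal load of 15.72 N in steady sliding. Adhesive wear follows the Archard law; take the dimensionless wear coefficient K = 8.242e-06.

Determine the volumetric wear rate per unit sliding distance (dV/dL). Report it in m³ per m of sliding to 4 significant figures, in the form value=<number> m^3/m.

value=5.629e-14 m^3/m

The computation keeps exact precision — the intermediates are shown rounded — a single final rounding: 4 significant digits.
Convert: Hardness H = 234.7 HV × 9.807 MPa/HV = 2302 MPa = 2.302e+09 Pa.
In SI base units, W = 15.72 N, H = 2.302e+09 Pa, K = 8.242e-06.
Wear rate dV/dL = K·W/H — distance-free: 8.242e-06 · 15.72 / 2.302e+09 = 5.629e-14 m³/m.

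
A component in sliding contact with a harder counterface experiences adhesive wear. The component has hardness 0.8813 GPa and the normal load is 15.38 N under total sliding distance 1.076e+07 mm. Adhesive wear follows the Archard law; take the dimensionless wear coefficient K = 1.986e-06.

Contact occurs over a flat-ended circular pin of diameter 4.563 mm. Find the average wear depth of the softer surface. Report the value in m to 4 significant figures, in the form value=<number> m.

The algebra keeps exact precision, and intermediates are shown rounded; rounded just once, at 4 significant figures.
Path length L = 1.076e+07 mm = 1.076e+04 m.
Hardness H = 0.8813 GPa = 8.813e+08 Pa.
Pin diameter d = 4.563 mm = 0.004563 m. Contact area A = π·d²/4 = π·(0.004563 m)²/4 = 1.635e-05 m².
SI base units throughout: W = 15.38 N, H = 8.813e+08 Pa, K = 1.986e-06.
Wear volume V = K·W·L/H = 1.986e-06 · 15.38 · 1.076e+04 / 8.813e+08 = 3.729e-10 m³.
Average depth h = V/A = 3.729e-10 / 1.635e-05 = 2.281e-05 m.

value=2.281e-05 m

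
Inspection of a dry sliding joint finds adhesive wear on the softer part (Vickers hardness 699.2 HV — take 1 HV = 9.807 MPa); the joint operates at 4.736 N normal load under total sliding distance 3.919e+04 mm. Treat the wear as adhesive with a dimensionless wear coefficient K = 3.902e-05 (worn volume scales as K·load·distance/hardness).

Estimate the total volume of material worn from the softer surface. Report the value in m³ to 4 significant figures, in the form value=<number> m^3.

Intermediate values are displayed rounded. The computation carries full precision — one final rounding: four significant digits.
Convert: Distance covered L = 3.919e+04 mm = 39.19 m.
Convert: Hardness H = 699.2 HV × 9.807 MPa/HV = 6857 MPa = 6.857e+09 Pa.
Working in SI base units: W = 4.736 N, H = 6.857e+09 Pa, K = 3.902e-05.
Wear volume V = K·W·L/H = 3.902e-05 · 4.736 · 39.19 / 6.857e+09 = 1.056e-12 m³.

value=1.056e-12 m^3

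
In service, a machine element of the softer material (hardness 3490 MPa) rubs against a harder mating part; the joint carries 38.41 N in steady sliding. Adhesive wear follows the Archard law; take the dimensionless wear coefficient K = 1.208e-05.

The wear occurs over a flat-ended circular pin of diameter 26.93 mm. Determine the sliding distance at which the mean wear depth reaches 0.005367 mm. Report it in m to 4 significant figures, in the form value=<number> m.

value=2.299e+04 m

Every step keeps full float precision; the intermediates appear rounded. Rounded just once: four significant figures.
Hardness H = 3490 MPa = 3.490e+09 Pa.
Pin diameter d = 26.93 mm = 0.02693 m. Contact area A = π·d²/4 = π·(0.02693 m)²/4 = 5.696e-04 m².
Depth limit h_lim = 0.005367 mm = 5.367e-06 m.
Restated in SI base units: W = 38.41 N, H = 3.490e+09 Pa, K = 1.208e-05.
At the depth limit, V_lim = h_lim·A = 5.367e-06 · 5.696e-04 = 3.057e-09 m³.
Life L = V_lim·H/(K·W) = 3.057e-09 · 3.490e+09 / (1.208e-05 · 38.41) = 2.299e+04 m.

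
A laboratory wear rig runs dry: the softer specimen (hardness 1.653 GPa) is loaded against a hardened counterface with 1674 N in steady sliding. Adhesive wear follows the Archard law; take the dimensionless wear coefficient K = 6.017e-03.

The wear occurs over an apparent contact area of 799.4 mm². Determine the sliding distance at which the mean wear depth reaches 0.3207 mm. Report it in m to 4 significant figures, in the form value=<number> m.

value=42.07 m

Intermediate values are shown rounded — every step carries exact precision, and a single final rounding to 4 significant digits.
Hardness H = 1.653 GPa = 1.653e+09 Pa.
Contact area A = 799.4 mm² = 7.994e-04 m².
Depth limit h_lim = 0.3207 mm = 3.207e-04 m.
As SI base values: W = 1674 N, H = 1.653e+09 Pa, K = 6.017e-03.
Allowed volume V_lim = h_lim·A = 3.207e-04 · 7.994e-04 = 2.564e-07 m³.
Sliding life L = V_lim·H/(K·W) = 2.564e-07 · 1.653e+09 / (6.017e-03 · 1674) = 42.07 m.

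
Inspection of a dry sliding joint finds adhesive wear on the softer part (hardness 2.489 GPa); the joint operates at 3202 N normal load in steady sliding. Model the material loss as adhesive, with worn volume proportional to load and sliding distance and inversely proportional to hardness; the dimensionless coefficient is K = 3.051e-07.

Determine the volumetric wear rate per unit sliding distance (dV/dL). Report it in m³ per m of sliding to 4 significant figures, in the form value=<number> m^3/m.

value=3.925e-13 m^3/m

The computation holds full precision — printed values are rounded, and rounded once at the end, at four significant digits.
Convert: Hardness H = 2.489 GPa = 2.489e+09 Pa.
As SI base values: W = 3202 N, H = 2.489e+09 Pa, K = 3.051e-07.
Wear rate dV/dL = K·W/H (independent of L): 3.051e-07 · 3202 / 2.489e+09 = 3.925e-13 m³/m.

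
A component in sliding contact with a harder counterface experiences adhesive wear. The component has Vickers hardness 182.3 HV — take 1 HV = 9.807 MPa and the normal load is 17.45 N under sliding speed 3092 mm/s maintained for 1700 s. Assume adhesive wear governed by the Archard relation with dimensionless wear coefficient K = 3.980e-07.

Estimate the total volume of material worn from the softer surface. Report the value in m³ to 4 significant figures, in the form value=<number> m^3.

value=2.042e-11 m^3

Intermediate values appear rounded. Each operation runs at full precision. Rounded once at the end: 4 significant digits.
Convert: Sliding speed v = 3092 mm/s = 3.092 m/s. Sliding distance L = v·t = 3.092 m/s × 1700 s = 5256 m.
Convert: Hardness H = 182.3 HV × 9.807 MPa/HV = 1788 MPa = 1.788e+09 Pa.
Collected in SI base units: W = 17.45 N, H = 1.788e+09 Pa, K = 3.980e-07.
Volume removed: V = K·W·L/H = 3.980e-07 · 17.45 · 5256 / 1.788e+09 = 2.042e-11 m³.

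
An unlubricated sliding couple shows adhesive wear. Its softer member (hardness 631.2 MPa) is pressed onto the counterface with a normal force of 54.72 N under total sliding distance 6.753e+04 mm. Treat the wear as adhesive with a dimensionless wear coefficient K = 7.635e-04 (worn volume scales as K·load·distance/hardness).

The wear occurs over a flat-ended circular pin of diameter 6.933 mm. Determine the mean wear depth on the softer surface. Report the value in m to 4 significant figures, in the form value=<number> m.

value=1.184e-04 m

All working math holds full float precision; intermediates are printed rounded. Rounded just once: four significant figures.
Convert: Sliding distance L = 6.753e+04 mm = 67.53 m.
Convert: Hardness H = 631.2 MPa = 6.312e+08 Pa.
Convert: Pin diameter d = 6.933 mm = 0.006933 m. Contact area A = π·d²/4 = π·(0.006933 m)²/4 = 3.775e-05 m².
Restated in SI base units: W = 54.72 N, H = 6.312e+08 Pa, K = 7.635e-04.
The Archard volume V = K·W·L/H = 7.635e-04 · 54.72 · 67.53 / 6.312e+08 = 4.470e-09 m³.
Wear depth h = V/A = 4.470e-09 / 3.775e-05 = 1.184e-04 m.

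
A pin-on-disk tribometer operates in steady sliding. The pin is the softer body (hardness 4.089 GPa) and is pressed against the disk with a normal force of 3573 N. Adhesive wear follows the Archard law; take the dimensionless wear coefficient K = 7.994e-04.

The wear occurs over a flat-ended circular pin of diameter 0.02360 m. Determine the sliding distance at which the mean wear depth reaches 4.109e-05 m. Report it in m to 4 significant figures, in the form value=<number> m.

Quoted intermediates are rounded. Every step holds full float precision, and one last rounding: four significant digits.
Convert: Hardness H = 4.089 GPa = 4.089e+09 Pa.
Convert: Contact area A = π·d²/4 = π·(0.02360 m)²/4 = 4.374e-04 m².
As SI base values: W = 3573 N, H = 4.089e+09 Pa, K = 7.994e-04.
Limit volume V_lim = h_lim·A = 4.109e-05 · 4.374e-04 = 1.797e-08 m³.
Life L = V_lim·H/(K·W) = 1.797e-08 · 4.089e+09 / (7.994e-04 · 3573) = 25.73 m.

value=25.73 m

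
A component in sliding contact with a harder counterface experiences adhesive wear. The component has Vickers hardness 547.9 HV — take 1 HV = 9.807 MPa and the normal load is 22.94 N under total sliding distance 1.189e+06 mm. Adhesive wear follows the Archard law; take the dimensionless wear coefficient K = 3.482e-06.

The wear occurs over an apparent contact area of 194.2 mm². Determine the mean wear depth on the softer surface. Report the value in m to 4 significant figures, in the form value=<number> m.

Shown intermediates are rounded — all working math holds full float precision; one last rounding, at four significant figures.
Total distance L = 1.189e+06 mm = 1189 m.
Hardness H = 547.9 HV × 9.807 MPa/HV = 5373 MPa = 5.373e+09 Pa.
Contact area A = 194.2 mm² = 1.942e-04 m².
Restated in SI base units: W = 22.94 N, H = 5.373e+09 Pa, K = 3.482e-06.
The Archard volume V = K·W·L/H = 3.482e-06 · 22.94 · 1189 / 5.373e+09 = 1.768e-11 m³.
Depth h = V/A = 1.768e-11 / 1.942e-04 = 9.102e-08 m.

value=9.102e-08 m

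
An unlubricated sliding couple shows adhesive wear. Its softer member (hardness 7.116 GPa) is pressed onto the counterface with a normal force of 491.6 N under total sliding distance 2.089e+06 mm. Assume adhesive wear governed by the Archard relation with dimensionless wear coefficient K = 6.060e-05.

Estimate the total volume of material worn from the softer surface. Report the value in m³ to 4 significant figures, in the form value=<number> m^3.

value=8.746e-09 m^3

Intermediate values are shown rounded. Each operation maintains full float precision — one last rounding: four significant figures.
Distance covered L = 2.089e+06 mm = 2089 m.
Hardness H = 7.116 GPa = 7.116e+09 Pa.
Working in SI base units: W = 491.6 N, H = 7.116e+09 Pa, K = 6.060e-05.
Volume removed: V = K·W·L/H = 6.060e-05 · 491.6 · 2089 / 7.116e+09 = 8.746e-09 m³.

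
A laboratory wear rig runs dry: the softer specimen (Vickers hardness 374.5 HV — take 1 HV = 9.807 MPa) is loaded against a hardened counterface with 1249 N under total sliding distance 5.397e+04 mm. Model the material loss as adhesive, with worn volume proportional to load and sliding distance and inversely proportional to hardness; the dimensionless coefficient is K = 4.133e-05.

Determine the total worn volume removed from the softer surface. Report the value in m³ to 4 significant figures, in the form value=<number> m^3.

value=7.586e-10 m^3

The intermediates are printed rounded — every step runs at exact precision, and one last rounding to 4 significant digits.
Distance L = 5.397e+04 mm = 53.97 m.
Hardness H = 374.5 HV × 9.807 MPa/HV = 3673 MPa = 3.673e+09 Pa.
As SI base values: W = 1249 N, H = 3.673e+09 Pa, K = 4.133e-05.
The Archard volume V = K·W·L/H = 4.133e-05 · 1249 · 53.97 / 3.673e+09 = 7.586e-10 m³.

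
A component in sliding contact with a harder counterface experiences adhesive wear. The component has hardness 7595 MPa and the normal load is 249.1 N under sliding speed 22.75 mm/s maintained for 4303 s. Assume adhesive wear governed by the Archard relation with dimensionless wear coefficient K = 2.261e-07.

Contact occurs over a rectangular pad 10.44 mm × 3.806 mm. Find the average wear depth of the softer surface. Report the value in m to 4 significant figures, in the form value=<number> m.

value=1.827e-08 m

Every step keeps exact precision — intermediates are shown rounded — a lone final rounding: 4 significant digits.
Convert: Sliding speed v = 22.75 mm/s = 0.02275 m/s. Distance L = v·t = 0.02275 m/s × 4303 s = 97.89 m.
Convert: Hardness H = 7595 MPa = 7.595e+09 Pa.
Convert: Pad sides 10.44 mm × 3.806 mm = 0.01044 m × 0.003806 m. Contact area A = 0.01044 m × 0.003806 m = 3.973e-05 m².
As SI base values: W = 249.1 N, H = 7.595e+09 Pa, K = 2.261e-07.
Archard volume V = K·W·L/H = 2.261e-07 · 249.1 · 97.89 / 7.595e+09 = 7.259e-13 m³.
Depth of wear h = V/A = 7.259e-13 / 3.973e-05 = 1.827e-08 m.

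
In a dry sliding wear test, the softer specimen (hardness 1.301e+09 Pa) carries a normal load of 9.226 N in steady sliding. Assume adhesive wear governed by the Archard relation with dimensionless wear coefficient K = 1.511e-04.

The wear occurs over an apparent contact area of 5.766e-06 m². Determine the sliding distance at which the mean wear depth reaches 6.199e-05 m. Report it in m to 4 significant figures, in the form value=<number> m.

Intermediates appear rounded, and each operation carries exact precision, and rounded just once, at 4 significant figures.
Working in SI base units: W = 9.226 N, H = 1.301e+09 Pa, K = 1.511e-04.
Wearable volume V_lim = h_lim·A = 6.199e-05 · 5.766e-06 = 3.574e-10 m³.
Sliding life L = V_lim·H/(K·W) = 3.574e-10 · 1.301e+09 / (1.511e-04 · 9.226) = 333.6 m.

value=333.6 m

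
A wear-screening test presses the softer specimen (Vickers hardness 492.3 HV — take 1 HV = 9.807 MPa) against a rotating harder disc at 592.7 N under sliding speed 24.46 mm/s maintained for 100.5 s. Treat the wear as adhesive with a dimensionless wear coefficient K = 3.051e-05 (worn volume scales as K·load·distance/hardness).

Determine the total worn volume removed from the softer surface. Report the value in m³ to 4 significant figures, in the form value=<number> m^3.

Displayed values are rounded — all working math runs at full precision. Rounded just once to four significant figures.
Convert: Sliding speed v = 24.46 mm/s = 0.02446 m/s. Distance covered L = v·t = 0.02446 m/s × 100.5 s = 2.458 m.
Convert: Hardness H = 492.3 HV × 9.807 MPa/HV = 4828 MPa = 4.828e+09 Pa.
Expressed in SI base units: W = 592.7 N, H = 4.828e+09 Pa, K = 3.051e-05.
Archard volume V = K·W·L/H = 3.051e-05 · 592.7 · 2.458 / 4.828e+09 = 9.207e-12 m³.

value=9.207e-12 m^3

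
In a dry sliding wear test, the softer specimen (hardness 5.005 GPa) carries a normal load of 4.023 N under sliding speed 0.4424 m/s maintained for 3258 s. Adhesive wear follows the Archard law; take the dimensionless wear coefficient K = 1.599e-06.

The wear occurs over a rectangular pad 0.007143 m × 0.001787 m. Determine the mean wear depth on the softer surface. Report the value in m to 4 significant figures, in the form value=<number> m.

value=1.451e-07 m

The computation maintains full float precision, and intermediates are displayed rounded. Rounded once at the end to 4 significant digits.
Convert: Distance L = v·t = 0.4424 m/s × 3258 s = 1441 m.
Convert: Hardness H = 5.005 GPa = 5.005e+09 Pa.
Convert: Contact area A = 0.007143 m × 0.001787 m = 1.276e-05 m².
Restated in SI base units: W = 4.023 N, H = 5.005e+09 Pa, K = 1.599e-06.
The Archard volume V = K·W·L/H = 1.599e-06 · 4.023 · 1441 / 5.005e+09 = 1.853e-12 m³.
Mean wear depth h = V/A = 1.853e-12 / 1.276e-05 = 1.451e-07 m.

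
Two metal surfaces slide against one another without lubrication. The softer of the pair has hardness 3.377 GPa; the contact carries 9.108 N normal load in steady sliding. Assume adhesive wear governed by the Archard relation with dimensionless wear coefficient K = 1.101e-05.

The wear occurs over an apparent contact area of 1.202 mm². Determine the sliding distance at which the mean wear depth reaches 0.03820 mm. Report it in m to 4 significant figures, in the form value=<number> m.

value=1546 m

The computation maintains full precision; displayed values are rounded — a lone final rounding: 4 significant digits.
Convert: Hardness H = 3.377 GPa = 3.377e+09 Pa.
Convert: Contact area A = 1.202 mm² = 1.202e-06 m².
Convert: Depth limit h_lim = 0.03820 mm = 3.820e-05 m.
Expressed in SI base units: W = 9.108 N, H = 3.377e+09 Pa, K = 1.101e-05.
Limit volume V_lim = h_lim·A = 3.820e-05 · 1.202e-06 = 4.592e-11 m³.
Life L = V_lim·H/(K·W) = 4.592e-11 · 3.377e+09 / (1.101e-05 · 9.108) = 1546 m.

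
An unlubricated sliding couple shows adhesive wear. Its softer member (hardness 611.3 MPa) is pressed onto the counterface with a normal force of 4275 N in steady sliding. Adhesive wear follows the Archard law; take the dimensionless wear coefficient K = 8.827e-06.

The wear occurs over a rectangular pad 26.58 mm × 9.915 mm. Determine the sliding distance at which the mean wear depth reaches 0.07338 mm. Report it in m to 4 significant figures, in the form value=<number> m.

The computation runs at full float precision; intermediate values appear rounded; rounded just once, at 4 significant figures.
Hardness H = 611.3 MPa = 6.113e+08 Pa.
Pad sides 26.58 mm × 9.915 mm = 0.02658 m × 0.009915 m. Contact area A = 0.02658 m × 0.009915 m = 2.635e-04 m².
Depth limit h_lim = 0.07338 mm = 7.338e-05 m.
In SI base units, W = 4275 N, H = 6.113e+08 Pa, K = 8.827e-06.
Volume at the limit: V_lim = h_lim·A = 7.338e-05 · 2.635e-04 = 1.934e-08 m³.
Thus life L = V_lim·H/(K·W) = 1.934e-08 · 6.113e+08 / (8.827e-06 · 4275) = 313.3 m.

value=313.3 m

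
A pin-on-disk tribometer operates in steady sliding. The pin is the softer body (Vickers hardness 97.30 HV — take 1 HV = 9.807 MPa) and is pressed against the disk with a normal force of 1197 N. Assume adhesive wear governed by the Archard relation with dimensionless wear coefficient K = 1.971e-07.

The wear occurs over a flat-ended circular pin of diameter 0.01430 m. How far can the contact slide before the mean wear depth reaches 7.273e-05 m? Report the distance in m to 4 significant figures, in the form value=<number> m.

All working math keeps full float precision — intermediates are shown rounded. Rounded just once to four significant figures.
Hardness H = 97.30 HV × 9.807 MPa/HV = 954.2 MPa = 9.542e+08 Pa.
Contact area A = π·d²/4 = π·(0.01430 m)²/4 = 1.606e-04 m².
In SI base units, W = 1197 N, H = 9.542e+08 Pa, K = 1.971e-07.
Permissible volume V_lim = h_lim·A = 7.273e-05 · 1.606e-04 = 1.168e-08 m³.
Life L = V_lim·H/(K·W) = 1.168e-08 · 9.542e+08 / (1.971e-07 · 1197) = 4.724e+04 m.

value=4.724e+04 m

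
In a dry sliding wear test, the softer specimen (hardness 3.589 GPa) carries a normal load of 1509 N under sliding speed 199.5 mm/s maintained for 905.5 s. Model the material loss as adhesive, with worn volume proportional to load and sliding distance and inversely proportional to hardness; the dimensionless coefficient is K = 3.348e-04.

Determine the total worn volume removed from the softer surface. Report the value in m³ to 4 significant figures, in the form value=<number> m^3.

value=2.543e-08 m^3

The intermediates are printed rounded — all arithmetic holds full float precision — a lone final rounding to four significant digits.
Sliding speed v = 199.5 mm/s = 0.1995 m/s. Path length L = v·t = 0.1995 m/s × 905.5 s = 180.6 m.
Hardness H = 3.589 GPa = 3.589e+09 Pa.
SI base units throughout: W = 1509 N, H = 3.589e+09 Pa, K = 3.348e-04.
By Archard's law, V = K·W·L/H = 3.348e-04 · 1509 · 180.6 / 3.589e+09 = 2.543e-08 m³.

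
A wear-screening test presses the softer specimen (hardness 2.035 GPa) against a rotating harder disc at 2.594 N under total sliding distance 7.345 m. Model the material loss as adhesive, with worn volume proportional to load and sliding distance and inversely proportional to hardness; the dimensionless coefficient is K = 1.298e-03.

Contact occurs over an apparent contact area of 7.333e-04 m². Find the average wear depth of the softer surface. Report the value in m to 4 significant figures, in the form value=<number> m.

Quoted intermediates are rounded; the computation holds full precision. Rounded just once, at four significant digits.
Convert: Hardness H = 2.035 GPa = 2.035e+09 Pa.
In SI base units: W = 2.594 N, H = 2.035e+09 Pa, K = 1.298e-03.
Archard relation: V = K·W·L/H = 1.298e-03 · 2.594 · 7.345 / 2.035e+09 = 1.215e-11 m³.
Average depth h = V/A = 1.215e-11 / 7.333e-04 = 1.657e-08 m.

value=1.657e-08 m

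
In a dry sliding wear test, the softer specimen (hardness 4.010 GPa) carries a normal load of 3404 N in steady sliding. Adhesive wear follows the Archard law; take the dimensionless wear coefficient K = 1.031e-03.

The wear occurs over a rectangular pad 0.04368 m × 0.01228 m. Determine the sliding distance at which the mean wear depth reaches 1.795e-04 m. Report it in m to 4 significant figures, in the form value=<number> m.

The computation maintains full precision — intermediates are printed rounded — a lone final rounding: 4 significant digits.
Convert: Hardness H = 4.010 GPa = 4.010e+09 Pa.
Convert: Contact area A = 0.04368 m × 0.01228 m = 5.364e-04 m².
In SI base units: W = 3404 N, H = 4.010e+09 Pa, K = 1.031e-03.
Volume at the limit: V_lim = h_lim·A = 1.795e-04 · 5.364e-04 = 9.628e-08 m³.
So the life L = V_lim·H/(K·W) = 9.628e-08 · 4.010e+09 / (1.031e-03 · 3404) = 110.0 m.

value=110.0 m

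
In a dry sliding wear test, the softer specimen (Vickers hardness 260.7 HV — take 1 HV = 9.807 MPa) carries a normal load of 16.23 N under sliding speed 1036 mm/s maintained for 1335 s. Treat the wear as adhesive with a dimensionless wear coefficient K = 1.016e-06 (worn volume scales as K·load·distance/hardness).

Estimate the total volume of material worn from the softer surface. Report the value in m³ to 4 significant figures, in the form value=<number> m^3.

The computation carries full float precision; intermediates are printed rounded; rounded once at the end, at four significant figures.
Convert: Sliding speed v = 1036 mm/s = 1.036 m/s. The distance L = v·t = 1.036 m/s × 1335 s = 1383 m.
Convert: Hardness H = 260.7 HV × 9.807 MPa/HV = 2557 MPa = 2.557e+09 Pa.
Working in SI base units: W = 16.23 N, H = 2.557e+09 Pa, K = 1.016e-06.
The Archard volume V = K·W·L/H = 1.016e-06 · 16.23 · 1383 / 2.557e+09 = 8.920e-12 m³.

value=8.920e-12 m^3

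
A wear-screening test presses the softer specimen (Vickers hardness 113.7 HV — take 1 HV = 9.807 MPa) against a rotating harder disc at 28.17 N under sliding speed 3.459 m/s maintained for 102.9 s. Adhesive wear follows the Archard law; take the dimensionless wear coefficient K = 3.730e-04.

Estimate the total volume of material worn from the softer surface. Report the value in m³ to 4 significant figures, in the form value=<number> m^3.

The algebra runs at full precision; the intermediates appear rounded; rounded just once to 4 significant digits.
Convert: Distance covered L = v·t = 3.459 m/s × 102.9 s = 355.9 m.
Convert: Hardness H = 113.7 HV × 9.807 MPa/HV = 1115 MPa = 1.115e+09 Pa.
Restated in SI base units: W = 28.17 N, H = 1.115e+09 Pa, K = 3.730e-04.
Archard relation: V = K·W·L/H = 3.730e-04 · 28.17 · 355.9 / 1.115e+09 = 3.354e-09 m³.

value=3.354e-09 m^3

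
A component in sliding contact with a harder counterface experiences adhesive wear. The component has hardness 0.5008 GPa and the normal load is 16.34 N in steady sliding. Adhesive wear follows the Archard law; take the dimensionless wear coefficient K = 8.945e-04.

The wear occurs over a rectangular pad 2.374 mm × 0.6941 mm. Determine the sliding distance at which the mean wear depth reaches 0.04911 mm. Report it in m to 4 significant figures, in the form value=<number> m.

value=2.773 m

The intermediates are printed rounded — each operation keeps full float precision, and a lone final rounding to four significant figures.
Convert: Hardness H = 0.5008 GPa = 5.008e+08 Pa.
Convert: Pad sides 2.374 mm × 0.6941 mm = 2.374e-03 m × 6.941e-04 m. Contact area A = 2.374e-03 m × 6.941e-04 m = 1.648e-06 m².
Convert: Depth limit h_lim = 0.04911 mm = 4.911e-05 m.
As SI base values: W = 16.34 N, H = 5.008e+08 Pa, K = 8.945e-04.
At the depth limit, V_lim = h_lim·A = 4.911e-05 · 1.648e-06 = 8.092e-11 m³.
So the life L = V_lim·H/(K·W) = 8.092e-11 · 5.008e+08 / (8.945e-04 · 16.34) = 2.773 m.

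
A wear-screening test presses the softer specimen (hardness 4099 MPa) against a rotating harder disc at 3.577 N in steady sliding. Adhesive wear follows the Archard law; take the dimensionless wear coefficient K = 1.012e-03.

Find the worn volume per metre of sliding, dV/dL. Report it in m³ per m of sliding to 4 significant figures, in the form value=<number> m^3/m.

value=8.831e-13 m^3/m

The algebra holds full float precision, and intermediate values are shown rounded — one last rounding to four significant figures.
Hardness H = 4099 MPa = 4.099e+09 Pa.
Working in SI base units: W = 3.577 N, H = 4.099e+09 Pa, K = 1.012e-03.
Sliding wear rate dV/dL = K·W/H (independent of L): 1.012e-03 · 3.577 / 4.099e+09 = 8.831e-13 m³/m.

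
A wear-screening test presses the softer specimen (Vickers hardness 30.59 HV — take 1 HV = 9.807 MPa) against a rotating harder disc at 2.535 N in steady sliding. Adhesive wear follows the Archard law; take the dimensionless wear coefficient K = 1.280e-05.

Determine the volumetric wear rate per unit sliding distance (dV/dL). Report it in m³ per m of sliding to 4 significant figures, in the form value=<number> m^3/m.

value=1.082e-13 m^3/m

The intermediates are printed rounded; all working math keeps exact precision. Rounded just once, at four significant figures.
Convert: Hardness H = 30.59 HV × 9.807 MPa/HV = 300.0 MPa = 3.000e+08 Pa.
Restated in SI base units: W = 2.535 N, H = 3.000e+08 Pa, K = 1.280e-05.
Volumetric rate dV/dL = K·W/H (no L dependence): 1.280e-05 · 2.535 / 3.000e+08 = 1.082e-13 m³/m.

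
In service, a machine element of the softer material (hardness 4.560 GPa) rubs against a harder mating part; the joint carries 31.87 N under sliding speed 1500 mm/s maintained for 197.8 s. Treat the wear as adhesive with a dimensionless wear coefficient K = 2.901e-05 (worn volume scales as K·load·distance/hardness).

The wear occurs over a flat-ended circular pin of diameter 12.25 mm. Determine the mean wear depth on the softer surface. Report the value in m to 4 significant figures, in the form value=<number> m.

value=5.104e-07 m

Intermediates are shown rounded, and all working math carries full float precision — rounded once at the end: four significant digits.
Convert: Sliding speed v = 1500 mm/s = 1.500 m/s. Path length L = v·t = 1.500 m/s × 197.8 s = 296.7 m.
Convert: Hardness H = 4.560 GPa = 4.560e+09 Pa.
Convert: Pin diameter d = 12.25 mm = 0.01225 m. Contact area A = π·d²/4 = π·(0.01225 m)²/4 = 1.179e-04 m².
In SI base units, W = 31.87 N, H = 4.560e+09 Pa, K = 2.901e-05.
Volume removed: V = K·W·L/H = 2.901e-05 · 31.87 · 296.7 / 4.560e+09 = 6.016e-11 m³.
Mean wear depth h = V/A = 6.016e-11 / 1.179e-04 = 5.104e-07 m.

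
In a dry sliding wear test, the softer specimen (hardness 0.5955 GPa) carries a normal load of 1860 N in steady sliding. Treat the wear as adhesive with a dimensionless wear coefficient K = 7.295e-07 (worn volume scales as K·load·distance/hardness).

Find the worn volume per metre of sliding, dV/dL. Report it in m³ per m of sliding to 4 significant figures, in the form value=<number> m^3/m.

value=2.279e-12 m^3/m

Printed values are rounded; all working math holds full precision — a single final rounding to four significant digits.
Convert: Hardness H = 0.5955 GPa = 5.955e+08 Pa.
Collected in SI base units: W = 1860 N, H = 5.955e+08 Pa, K = 7.295e-07.
Volumetric rate dV/dL = K·W/H: 7.295e-07 · 1860 / 5.955e+08 = 2.279e-12 m³/m.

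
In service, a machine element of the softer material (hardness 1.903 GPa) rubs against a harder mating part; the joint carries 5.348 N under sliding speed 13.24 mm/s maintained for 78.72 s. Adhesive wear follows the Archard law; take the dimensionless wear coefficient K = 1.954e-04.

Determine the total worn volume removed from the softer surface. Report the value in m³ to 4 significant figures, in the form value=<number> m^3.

All working math runs at full float precision. Quoted intermediates are rounded — rounded just once: 4 significant figures.
Convert: Sliding speed v = 13.24 mm/s = 0.01324 m/s. Distance covered L = v·t = 0.01324 m/s × 78.72 s = 1.042 m.
Convert: Hardness H = 1.903 GPa = 1.903e+09 Pa.
Restated in SI base units: W = 5.348 N, H = 1.903e+09 Pa, K = 1.954e-04.
Archard volume V = K·W·L/H = 1.954e-04 · 5.348 · 1.042 / 1.903e+09 = 5.723e-13 m³.

value=5.723e-13 m^3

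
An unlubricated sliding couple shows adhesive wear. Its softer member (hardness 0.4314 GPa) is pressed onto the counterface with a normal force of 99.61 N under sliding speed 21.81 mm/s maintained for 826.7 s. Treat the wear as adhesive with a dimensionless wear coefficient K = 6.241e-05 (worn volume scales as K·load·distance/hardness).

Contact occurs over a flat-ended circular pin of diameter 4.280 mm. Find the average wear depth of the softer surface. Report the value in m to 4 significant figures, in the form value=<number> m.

value=1.806e-05 m

Each operation maintains full float precision; intermediates are printed rounded, and one final rounding: 4 significant figures.
Sliding speed v = 21.81 mm/s = 0.02181 m/s. Path length L = v·t = 0.02181 m/s × 826.7 s = 18.03 m.
Hardness H = 0.4314 GPa = 4.314e+08 Pa.
Pin diameter d = 4.280 mm = 0.004280 m. Contact area A = π·d²/4 = π·(0.004280 m)²/4 = 1.439e-05 m².
Collected in SI base units: W = 99.61 N, H = 4.314e+08 Pa, K = 6.241e-05.
Worn volume V = K·W·L/H = 6.241e-05 · 99.61 · 18.03 / 4.314e+08 = 2.598e-10 m³.
Depth h = V/A = 2.598e-10 / 1.439e-05 = 1.806e-05 m.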